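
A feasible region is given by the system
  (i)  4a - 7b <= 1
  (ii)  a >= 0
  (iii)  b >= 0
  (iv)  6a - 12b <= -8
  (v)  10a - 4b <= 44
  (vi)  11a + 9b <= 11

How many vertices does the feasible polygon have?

Of the 15 pairwise boundary intersections, those satisfying every inequality are:
  (0, 2/3)
  (0, 11/9)
  (10/31, 77/93)

3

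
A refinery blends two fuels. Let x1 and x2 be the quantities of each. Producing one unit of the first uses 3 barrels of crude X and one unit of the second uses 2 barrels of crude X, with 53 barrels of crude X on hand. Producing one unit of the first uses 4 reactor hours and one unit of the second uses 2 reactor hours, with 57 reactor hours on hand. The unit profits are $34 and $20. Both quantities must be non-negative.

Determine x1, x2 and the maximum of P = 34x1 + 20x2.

x1 = 4, x2 = 41/2, maximum P = 546

Corner points and P = 34x1 + 20x2:
  (0, 0) → P = 0
  (0, 53/2) → P = 530
  (57/4, 0) → P = 969/2
  (4, 41/2) → P = 546

The optimum lies where 3x1 + 2x2 = 53 and 4x1 + 2x2 = 57.
Solving simultaneously gives x1 = 4, x2 = 41/2.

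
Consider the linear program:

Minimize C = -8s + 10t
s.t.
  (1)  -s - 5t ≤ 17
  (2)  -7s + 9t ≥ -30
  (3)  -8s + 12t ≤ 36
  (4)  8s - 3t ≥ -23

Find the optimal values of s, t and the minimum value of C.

Extreme points and C = -8s + 10t:
  (-3/44, -149/44) → C = -733/22
  (-166/43, -113/43) → C = 198/43
  (57, 41) → C = -46
  (-7/3, 13/9) → C = 298/9

At the optimal vertex, -7s + 9t = -30 and -8s + 12t = 36.
Solving simultaneously gives s = 57, t = 41.

s = 57, t = 41, minimum C = -46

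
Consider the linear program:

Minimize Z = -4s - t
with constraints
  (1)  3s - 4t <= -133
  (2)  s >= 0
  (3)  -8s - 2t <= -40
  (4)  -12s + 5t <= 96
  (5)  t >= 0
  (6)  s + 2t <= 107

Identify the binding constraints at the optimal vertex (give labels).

(1) and (6)

Corner points and Z = -4s - t:
  (281/33, 436/11) → Z = -2432/33
  (81/5, 227/5) → Z = -551/5
  (343/29, 1380/29) → Z = -2752/29

The minimum is at (81/5, 227/5). Substituting into each constraint, equality holds for (1) and (6); the remaining constraints have slack.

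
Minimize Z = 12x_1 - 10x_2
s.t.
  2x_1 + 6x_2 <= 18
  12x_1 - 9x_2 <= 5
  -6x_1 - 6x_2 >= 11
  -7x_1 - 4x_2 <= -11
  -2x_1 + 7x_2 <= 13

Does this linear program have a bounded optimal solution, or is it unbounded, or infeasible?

The boundaries 2x_1 + 6x_2 = 18 and 12x_1 - 9x_2 = 5 meet at (32/15, 103/45), but that point violates -6x_1 - 6x_2 ≥ 11. Every candidate vertex is excluded by some other constraint, so the feasible region is empty.

infeasible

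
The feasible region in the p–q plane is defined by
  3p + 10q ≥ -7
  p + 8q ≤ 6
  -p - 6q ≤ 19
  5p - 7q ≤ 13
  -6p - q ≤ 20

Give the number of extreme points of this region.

Pairwise boundary intersections that survive every other constraint:
  (81/71, -74/71)
  (-193/57, 6/19)
  (146/47, 17/47)
  (-166/47, 56/47)

4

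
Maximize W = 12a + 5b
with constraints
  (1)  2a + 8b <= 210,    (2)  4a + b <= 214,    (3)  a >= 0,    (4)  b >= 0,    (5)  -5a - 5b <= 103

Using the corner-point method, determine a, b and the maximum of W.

Feasible corners and W = 12a + 5b:
  (751/15, 206/15) → W = 10042/15
  (0, 105/4) → W = 525/4
  (107/2, 0) → W = 642
  (0, 0) → W = 0

a = 751/15, b = 206/15, maximum W = 10042/15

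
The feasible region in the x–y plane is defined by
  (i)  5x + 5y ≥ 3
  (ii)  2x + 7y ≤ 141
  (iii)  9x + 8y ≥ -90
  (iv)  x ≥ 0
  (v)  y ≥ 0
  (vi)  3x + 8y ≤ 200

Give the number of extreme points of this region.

Of the 15 pairwise boundary intersections, those satisfying every inequality are:
  (0, 3/5)
  (3/5, 0)
  (0, 141/7)
  (272/5, 23/5)
  (200/3, 0)

5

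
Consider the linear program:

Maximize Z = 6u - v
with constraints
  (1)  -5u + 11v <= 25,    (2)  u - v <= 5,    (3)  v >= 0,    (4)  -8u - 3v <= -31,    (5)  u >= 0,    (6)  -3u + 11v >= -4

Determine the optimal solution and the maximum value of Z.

u = 40/3, v = 25/3, maximum Z = 215/3

Corner points and Z = 6u - v:
  (40/3, 25/3) → Z = 215/3
  (266/103, 355/103) → Z = 1241/103
  (51/8, 11/8) → Z = 295/8
  (353/97, 61/97) → Z = 2057/97

The optimum lies where -5u + 11v = 25 and u - v = 5.
Solving simultaneously gives u = 40/3, v = 25/3.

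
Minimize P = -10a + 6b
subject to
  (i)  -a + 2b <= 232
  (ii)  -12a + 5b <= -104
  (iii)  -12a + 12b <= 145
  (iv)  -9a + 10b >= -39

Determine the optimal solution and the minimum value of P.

a = 1199/4, b = 2127/8, minimum P = -5609/4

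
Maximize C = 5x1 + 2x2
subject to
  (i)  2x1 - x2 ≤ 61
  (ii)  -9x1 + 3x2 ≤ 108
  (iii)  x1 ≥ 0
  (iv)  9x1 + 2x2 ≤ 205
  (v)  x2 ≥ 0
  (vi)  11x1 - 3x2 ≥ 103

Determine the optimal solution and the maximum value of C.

x1 = 821/49, x2 = 1328/49, maximum C = 6761/49

At the optimal vertex, 9x1 + 2x2 = 205 and 11x1 - 3x2 = 103.
Solving simultaneously gives x1 = 821/49, x2 = 1328/49.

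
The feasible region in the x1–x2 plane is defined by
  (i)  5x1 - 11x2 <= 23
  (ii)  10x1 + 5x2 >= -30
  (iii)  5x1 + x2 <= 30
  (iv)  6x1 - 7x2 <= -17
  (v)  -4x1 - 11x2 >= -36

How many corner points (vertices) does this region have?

The feasible vertices (each the meet of two boundaries and inside every other half-plane) are:
  (-59/20, -1/10)
  (-17/3, 16/3)
  (65/94, 142/47)

3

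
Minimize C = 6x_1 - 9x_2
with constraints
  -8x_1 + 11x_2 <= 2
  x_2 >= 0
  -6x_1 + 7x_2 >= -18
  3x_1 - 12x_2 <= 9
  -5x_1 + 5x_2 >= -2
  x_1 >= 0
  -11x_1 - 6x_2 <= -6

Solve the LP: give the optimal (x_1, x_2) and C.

Corner points and C = 6x_1 - 9x_2:
  (32/15, 26/15) → C = -14/5
  (54/169, 70/169) → C = -306/169
  (42/85, 8/85) → C = 36/17

x_1 = 32/15, x_2 = 26/15, minimum C = -14/5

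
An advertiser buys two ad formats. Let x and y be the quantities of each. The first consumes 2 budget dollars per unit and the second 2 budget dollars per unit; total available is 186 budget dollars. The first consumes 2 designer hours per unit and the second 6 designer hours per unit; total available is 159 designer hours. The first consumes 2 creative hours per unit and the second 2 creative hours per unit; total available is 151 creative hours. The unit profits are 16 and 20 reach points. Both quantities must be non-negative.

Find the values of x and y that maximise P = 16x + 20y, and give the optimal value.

x = 147/2, y = 2, maximum P = 1216

Extreme points and P = 16x + 20y:
  (0, 0) → P = 0
  (0, 53/2) → P = 530
  (151/2, 0) → P = 1208
  (147/2, 2) → P = 1216

The optimum lies where 2x + 6y = 159 and 2x + 2y = 151.
Solving simultaneously gives x = 147/2, y = 2.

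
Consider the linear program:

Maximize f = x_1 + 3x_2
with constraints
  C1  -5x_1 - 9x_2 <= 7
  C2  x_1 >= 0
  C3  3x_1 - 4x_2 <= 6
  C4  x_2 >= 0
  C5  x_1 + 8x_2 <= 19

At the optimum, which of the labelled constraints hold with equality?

Extreme points and f = x_1 + 3x_2:
  (0, 0) → f = 0
  (0, 19/8) → f = 57/8
  (2, 0) → f = 2
  (31/7, 51/28) → f = 277/28

The maximum is at (31/7, 51/28). Substituting into each constraint, equality holds for C3 and C5; the remaining constraints have slack.

C3 and C5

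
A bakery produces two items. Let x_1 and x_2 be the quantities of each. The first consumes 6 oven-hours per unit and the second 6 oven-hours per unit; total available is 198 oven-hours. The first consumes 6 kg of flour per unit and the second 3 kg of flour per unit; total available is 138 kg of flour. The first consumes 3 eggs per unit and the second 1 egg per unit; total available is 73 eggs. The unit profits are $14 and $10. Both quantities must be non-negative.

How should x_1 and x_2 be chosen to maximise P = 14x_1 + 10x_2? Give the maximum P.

x_1 = 13, x_2 = 20, maximum P = 382

Vertices and P = 14x_1 + 10x_2:
  (0, 0) → P = 0
  (0, 33) → P = 330
  (23, 0) → P = 322
  (13, 20) → P = 382

The binding constraints are 6x_1 + 6x_2 = 198 and 6x_1 + 3x_2 = 138.
Solving simultaneously gives x_1 = 13, x_2 = 20.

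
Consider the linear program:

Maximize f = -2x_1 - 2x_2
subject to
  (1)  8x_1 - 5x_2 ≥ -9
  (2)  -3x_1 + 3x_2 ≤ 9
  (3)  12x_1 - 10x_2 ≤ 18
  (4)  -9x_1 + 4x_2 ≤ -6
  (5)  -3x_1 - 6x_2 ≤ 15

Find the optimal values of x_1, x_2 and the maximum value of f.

Feasible corners and f = -2x_1 - 2x_2:
  (24, 27) → f = -102
  (18/5, 33/5) → f = -102/5
  (-2/7, -15/7) → f = 34/7

The optimum lies where 12x_1 - 10x_2 = 18 and -9x_1 + 4x_2 = -6.
Solving simultaneously gives x_1 = -2/7, x_2 = -15/7.

x_1 = -2/7, x_2 = -15/7, maximum f = 34/7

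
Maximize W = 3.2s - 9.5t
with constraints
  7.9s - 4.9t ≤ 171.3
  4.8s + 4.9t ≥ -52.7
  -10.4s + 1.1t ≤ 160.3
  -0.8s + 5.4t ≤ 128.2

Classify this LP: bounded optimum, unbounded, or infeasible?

bounded optimum

Corner points and W = 3.2s - 9.5t:
  (1186/127, -123857/6223) → W = 13626063/62230
  (77660/1937, 57491/1937) → W = -595305/3874
  (-10543/703, 2767/703) → W = -600241/7030
  (-18115/1382, 15063/691) → W = -344165/1382
The feasible region has finitely many vertices and no improving ray; the maximum is 13626063/62230 at (1186/127, -123857/6223).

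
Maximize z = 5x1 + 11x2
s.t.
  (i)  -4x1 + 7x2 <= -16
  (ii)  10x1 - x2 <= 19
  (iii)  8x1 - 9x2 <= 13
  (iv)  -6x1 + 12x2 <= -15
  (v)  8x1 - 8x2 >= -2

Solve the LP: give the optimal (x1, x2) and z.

Vertices and z = 5x1 + 11x2:
  (-53/20, -19/5) → z = -1101/20
  (-71/12, -17/3) → z = -1103/12
  (-61/4, -15) → z = -965/4

x1 = -53/20, x2 = -19/5, maximum z = -1101/20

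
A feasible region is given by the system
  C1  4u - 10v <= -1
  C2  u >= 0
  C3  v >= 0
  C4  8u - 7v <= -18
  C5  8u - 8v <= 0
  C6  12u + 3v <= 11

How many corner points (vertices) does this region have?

3

Of the 15 pairwise boundary intersections, those satisfying every inequality are:
  (0, 18/7)
  (0, 11/3)
  (23/108, 76/27)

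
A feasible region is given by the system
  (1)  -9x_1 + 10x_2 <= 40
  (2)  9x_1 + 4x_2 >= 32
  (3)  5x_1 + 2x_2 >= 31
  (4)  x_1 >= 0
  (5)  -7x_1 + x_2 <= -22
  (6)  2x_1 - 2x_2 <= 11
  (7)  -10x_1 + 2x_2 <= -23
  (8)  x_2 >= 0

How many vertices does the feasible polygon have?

4

Intersecting each pair of boundary lines and keeping only the points that satisfy every inequality leaves:
  (260/61, 478/61)
  (95, 179/2)
  (75/19, 107/19)
  (6, 1/2)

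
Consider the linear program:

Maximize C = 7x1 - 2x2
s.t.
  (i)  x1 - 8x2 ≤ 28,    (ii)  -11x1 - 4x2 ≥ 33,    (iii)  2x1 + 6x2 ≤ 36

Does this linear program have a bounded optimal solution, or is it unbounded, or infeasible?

bounded optimum

Feasible corners and C = 7x1 - 2x2:
  (-38/23, -341/92) → C = -191/46
  (-171/29, 231/29) → C = -1659/29
The feasible region has finitely many vertices and no improving ray; the maximum is -191/46 at (-38/23, -341/92).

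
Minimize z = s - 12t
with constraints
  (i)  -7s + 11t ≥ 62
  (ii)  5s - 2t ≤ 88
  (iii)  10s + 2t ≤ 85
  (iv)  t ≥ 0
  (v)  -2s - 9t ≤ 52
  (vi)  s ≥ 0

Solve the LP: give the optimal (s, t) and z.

Extreme points and z = s - 12t:
  (811/124, 1215/124) → z = -13769/124
  (0, 62/11) → z = -744/11
  (0, 85/2) → z = -510

s = 0, t = 85/2, minimum z = -510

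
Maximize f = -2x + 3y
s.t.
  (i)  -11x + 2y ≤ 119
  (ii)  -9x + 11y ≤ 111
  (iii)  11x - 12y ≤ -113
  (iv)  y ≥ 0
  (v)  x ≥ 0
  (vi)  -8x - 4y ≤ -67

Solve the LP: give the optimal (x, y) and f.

x = 89/13, y = 204/13, maximum f = 434/13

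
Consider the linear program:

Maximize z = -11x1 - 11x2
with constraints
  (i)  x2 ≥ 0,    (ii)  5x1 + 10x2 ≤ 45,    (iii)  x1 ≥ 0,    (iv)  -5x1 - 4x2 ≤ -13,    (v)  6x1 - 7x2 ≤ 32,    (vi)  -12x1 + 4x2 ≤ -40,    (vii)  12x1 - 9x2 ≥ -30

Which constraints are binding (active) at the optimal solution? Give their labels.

(i) and (vi)

Corner points and z = -11x1 - 11x2:
  (16/3, 0) → z = -176/3
  (10/3, 0) → z = -110/3
  (127/19, 22/19) → z = -1639/19
  (29/7, 17/7) → z = -506/7

The maximum is at (10/3, 0). Substituting into each constraint, equality holds for (i) and (vi); the remaining constraints have slack.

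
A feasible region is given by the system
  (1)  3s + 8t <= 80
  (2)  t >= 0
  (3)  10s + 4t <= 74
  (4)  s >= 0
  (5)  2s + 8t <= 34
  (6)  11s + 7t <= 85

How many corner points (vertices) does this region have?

The feasible vertices (each the meet of two boundaries and inside every other half-plane) are:
  (37/5, 0)
  (0, 0)
  (89/13, 18/13)
  (0, 17/4)
  (221/37, 102/37)

5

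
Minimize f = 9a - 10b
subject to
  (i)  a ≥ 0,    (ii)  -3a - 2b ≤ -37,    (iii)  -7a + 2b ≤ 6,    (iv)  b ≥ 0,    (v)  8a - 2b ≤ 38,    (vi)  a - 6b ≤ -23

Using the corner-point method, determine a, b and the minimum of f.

a = 44, b = 157, minimum f = -1174

Extreme points and f = 9a - 10b:
  (31/10, 277/20) → f = -553/5
  (75/11, 91/11) → f = -235/11
  (44, 157) → f = -1174

The binding constraints are -7a + 2b = 6 and 8a - 2b = 38.
Solving simultaneously gives a = 44, b = 157.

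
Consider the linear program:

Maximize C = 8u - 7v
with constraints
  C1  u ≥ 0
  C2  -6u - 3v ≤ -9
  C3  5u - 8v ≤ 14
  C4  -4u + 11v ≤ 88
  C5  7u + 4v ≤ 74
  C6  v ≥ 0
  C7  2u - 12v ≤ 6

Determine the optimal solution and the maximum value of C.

The binding constraints are 5u - 8v = 14 and 7u + 4v = 74.
Solving simultaneously gives u = 162/19, v = 68/19.

u = 162/19, v = 68/19, maximum C = 820/19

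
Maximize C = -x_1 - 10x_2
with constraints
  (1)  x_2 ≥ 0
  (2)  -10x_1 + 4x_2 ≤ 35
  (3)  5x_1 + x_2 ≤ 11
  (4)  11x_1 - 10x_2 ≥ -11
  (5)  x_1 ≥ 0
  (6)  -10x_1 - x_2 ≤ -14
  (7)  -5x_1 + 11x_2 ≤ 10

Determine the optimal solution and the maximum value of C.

x_1 = 7/5, x_2 = 0, maximum C = -7/5

Feasible corners and C = -x_1 - 10x_2:
  (11/5, 0) → C = -11/5
  (7/5, 0) → C = -7/5
  (37/20, 7/4) → C = -387/20
  (144/115, 34/23) → C = -1844/115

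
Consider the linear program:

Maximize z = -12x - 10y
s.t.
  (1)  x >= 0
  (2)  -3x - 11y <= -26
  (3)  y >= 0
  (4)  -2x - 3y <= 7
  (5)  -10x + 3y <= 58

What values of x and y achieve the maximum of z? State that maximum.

The feasible region is unbounded (it extends along (3, 10), (1, 0)), but z strictly decreases along every unbounded feasible direction, so there is no improving ray and the maximum is attained at a vertex.

The binding constraints are x = 0 and -3x - 11y = -26.
Solving simultaneously gives x = 0, y = 26/11.

x = 0, y = 26/11, maximum z = -260/11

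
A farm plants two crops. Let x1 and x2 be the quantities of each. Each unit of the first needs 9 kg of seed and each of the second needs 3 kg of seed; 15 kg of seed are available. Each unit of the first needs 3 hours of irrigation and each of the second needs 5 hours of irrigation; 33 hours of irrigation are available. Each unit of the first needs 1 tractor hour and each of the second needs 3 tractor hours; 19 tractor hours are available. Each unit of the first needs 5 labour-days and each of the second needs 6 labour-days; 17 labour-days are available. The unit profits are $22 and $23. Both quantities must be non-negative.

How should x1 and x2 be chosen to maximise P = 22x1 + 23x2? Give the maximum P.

x1 = 1, x2 = 2, maximum P = 68

Extreme points and P = 22x1 + 23x2:
  (0, 0) → P = 0
  (0, 17/6) → P = 391/6
  (5/3, 0) → P = 110/3
  (1, 2) → P = 68

At the optimal vertex, 9x1 + 3x2 = 15 and 5x1 + 6x2 = 17.
Solving simultaneously gives x1 = 1, x2 = 2.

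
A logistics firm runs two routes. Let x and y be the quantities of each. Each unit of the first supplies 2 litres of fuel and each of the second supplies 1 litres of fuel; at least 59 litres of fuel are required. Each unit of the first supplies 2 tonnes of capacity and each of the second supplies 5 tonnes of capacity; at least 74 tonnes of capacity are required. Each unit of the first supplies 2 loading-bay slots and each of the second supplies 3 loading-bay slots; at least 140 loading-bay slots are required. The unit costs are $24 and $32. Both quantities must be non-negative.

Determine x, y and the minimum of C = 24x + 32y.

Vertices and C = 24x + 32y:
  (0, 59) → C = 1888
  (70, 0) → C = 1680
  (37/4, 81/2) → C = 1518
The feasible region is unbounded (it extends along (0, 1), (1, 0)), but C strictly increases along every unbounded feasible direction, so there is no improving ray and the minimum is attained at a vertex.

The optimum lies where 2x + y = 59 and 2x + 3y = 140.
Solving simultaneously gives x = 37/4, y = 81/2.

x = 37/4, y = 81/2, minimum C = 1518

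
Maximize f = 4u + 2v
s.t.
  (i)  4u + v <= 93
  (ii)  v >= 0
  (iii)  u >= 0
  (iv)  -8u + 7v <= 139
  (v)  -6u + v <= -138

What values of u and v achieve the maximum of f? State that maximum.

u = 231/10, v = 3/5, maximum f = 468/5

Extreme points and f = 4u + 2v:
  (93/4, 0) → f = 93
  (231/10, 3/5) → f = 468/5
  (23, 0) → f = 92

At the optimal vertex, 4u + v = 93 and -6u + v = -138.
Solving simultaneously gives u = 231/10, v = 3/5.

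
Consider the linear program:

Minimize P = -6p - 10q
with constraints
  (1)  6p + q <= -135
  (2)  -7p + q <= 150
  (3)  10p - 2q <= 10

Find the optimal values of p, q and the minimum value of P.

Vertices and P = -6p - 10q:
  (-285/13, -45/13) → P = 2160/13
  (-130/11, -705/11) → P = 7830/11
  (-155/2, -785/2) → P = 4390

The optimum lies where 6p + q = -135 and -7p + q = 150.
Solving simultaneously gives p = -285/13, q = -45/13.

p = -285/13, q = -45/13, minimum P = 2160/13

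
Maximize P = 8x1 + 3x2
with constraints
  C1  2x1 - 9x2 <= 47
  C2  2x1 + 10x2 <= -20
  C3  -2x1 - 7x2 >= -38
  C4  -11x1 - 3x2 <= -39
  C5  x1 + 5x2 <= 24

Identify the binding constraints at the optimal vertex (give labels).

C1 and C2

Extreme points and P = 8x1 + 3x2:
  (145/19, -67/19) → P = 959/19
  (164/35, -439/105) → P = 873/35
  (225/52, -149/52) → P = 1353/52

The maximum is at (145/19, -67/19). Substituting into each constraint, equality holds for C1 and C2; the remaining constraints have slack.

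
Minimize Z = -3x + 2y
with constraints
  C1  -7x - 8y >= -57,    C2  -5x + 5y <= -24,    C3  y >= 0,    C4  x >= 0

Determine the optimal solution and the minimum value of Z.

x = 57/7, y = 0, minimum Z = -171/7

Extreme points and Z = -3x + 2y:
  (159/25, 39/25) → Z = -399/25
  (57/7, 0) → Z = -171/7
  (24/5, 0) → Z = -72/5

The optimum lies where -7x - 8y = -57 and y = 0.
Solving simultaneously gives x = 57/7, y = 0.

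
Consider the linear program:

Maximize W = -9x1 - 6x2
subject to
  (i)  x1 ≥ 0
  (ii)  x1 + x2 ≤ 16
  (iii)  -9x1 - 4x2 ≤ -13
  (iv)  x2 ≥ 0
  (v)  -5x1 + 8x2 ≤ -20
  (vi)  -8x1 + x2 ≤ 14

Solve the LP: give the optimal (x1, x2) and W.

The optimum lies where x2 = 0 and -5x1 + 8x2 = -20.
Solving simultaneously gives x1 = 4, x2 = 0.

x1 = 4, x2 = 0, maximum W = -36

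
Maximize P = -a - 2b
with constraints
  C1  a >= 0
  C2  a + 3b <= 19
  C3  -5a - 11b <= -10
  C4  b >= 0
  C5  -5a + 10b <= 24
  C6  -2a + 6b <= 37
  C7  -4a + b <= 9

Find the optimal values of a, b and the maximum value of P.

a = 0, b = 10/11, maximum P = -20/11

Extreme points and P = -a - 2b:
  (0, 10/11) → P = -20/11
  (0, 12/5) → P = -24/5
  (19, 0) → P = -19
  (118/25, 119/25) → P = -356/25
  (2, 0) → P = -2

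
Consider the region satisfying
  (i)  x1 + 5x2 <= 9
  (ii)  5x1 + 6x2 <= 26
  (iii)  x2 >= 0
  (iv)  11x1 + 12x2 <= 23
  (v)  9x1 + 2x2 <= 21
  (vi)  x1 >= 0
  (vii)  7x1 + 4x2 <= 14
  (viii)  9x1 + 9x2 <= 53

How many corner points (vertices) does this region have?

Pairwise boundary intersections that survive every other constraint:
  (7/43, 76/43)
  (0, 9/5)
  (0, 0)
  (2, 0)
  (19/10, 7/40)

5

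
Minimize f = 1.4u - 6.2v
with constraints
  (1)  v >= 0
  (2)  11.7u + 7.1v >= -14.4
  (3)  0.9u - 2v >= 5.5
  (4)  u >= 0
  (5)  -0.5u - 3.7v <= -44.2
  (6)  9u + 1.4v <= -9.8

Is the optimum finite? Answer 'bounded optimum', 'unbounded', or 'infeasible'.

The boundaries v = 0 and -0.5u - 3.7v = -44.2 meet at (88.4, 0), but that point violates 9u + 1.4v ≤ -9.8. Every candidate vertex is excluded by some other constraint, so the feasible region is empty.

infeasible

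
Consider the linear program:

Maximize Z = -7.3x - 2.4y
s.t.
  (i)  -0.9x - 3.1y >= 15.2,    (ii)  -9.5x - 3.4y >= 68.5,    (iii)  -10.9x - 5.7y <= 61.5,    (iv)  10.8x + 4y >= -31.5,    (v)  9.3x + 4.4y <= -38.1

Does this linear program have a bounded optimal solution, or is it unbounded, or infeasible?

The boundaries -10.9x - 5.7y = 61.5 and 10.8x + 4y = -31.5 meet at (6645/1796, -32085/1796), but that point violates -9.5x - 3.4y ≥ 68.5. Every candidate vertex is excluded by some other constraint, so the feasible region is empty.

infeasible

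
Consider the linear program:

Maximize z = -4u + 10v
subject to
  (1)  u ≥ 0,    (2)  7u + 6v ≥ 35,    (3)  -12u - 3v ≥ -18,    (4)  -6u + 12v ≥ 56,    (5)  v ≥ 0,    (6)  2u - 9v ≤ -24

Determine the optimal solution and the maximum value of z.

Vertices and z = -4u + 10v:
  (0, 35/6) → z = 175/3
  (0, 6) → z = 60
  (1/17, 98/17) → z = 976/17

The binding constraints are u = 0 and -12u - 3v = -18.
Solving simultaneously gives u = 0, v = 6.

u = 0, v = 6, maximum z = 60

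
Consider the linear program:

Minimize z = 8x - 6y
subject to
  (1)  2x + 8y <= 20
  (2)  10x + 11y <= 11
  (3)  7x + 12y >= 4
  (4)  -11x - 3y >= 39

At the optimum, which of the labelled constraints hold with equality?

Extreme points and z = 8x - 6y:
  (-13/2, 33/8) → z = -307/4
  (-186/41, 149/41) → z = -2382/41
  (-160/37, 317/111) → z = -1914/37

The minimum is at (-13/2, 33/8). Substituting into each constraint, equality holds for (1) and (3); the remaining constraints have slack.

(1) and (3)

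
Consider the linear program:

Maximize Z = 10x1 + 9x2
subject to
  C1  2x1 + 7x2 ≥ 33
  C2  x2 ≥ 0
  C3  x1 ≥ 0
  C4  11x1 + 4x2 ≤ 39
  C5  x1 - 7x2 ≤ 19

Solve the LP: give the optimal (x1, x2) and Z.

Corner points and Z = 10x1 + 9x2:
  (0, 33/7) → Z = 297/7
  (47/23, 95/23) → Z = 1325/23
  (0, 39/4) → Z = 351/4

The optimum lies where x1 = 0 and 11x1 + 4x2 = 39.
Solving simultaneously gives x1 = 0, x2 = 39/4.

x1 = 0, x2 = 39/4, maximum Z = 351/4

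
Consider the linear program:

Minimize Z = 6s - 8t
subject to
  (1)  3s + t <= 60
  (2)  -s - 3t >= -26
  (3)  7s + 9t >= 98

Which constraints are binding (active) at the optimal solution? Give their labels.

(2) and (3)

Extreme points and Z = 6s - 8t:
  (77/4, 9/4) → Z = 195/2
  (221/10, -63/10) → Z = 183
  (5, 7) → Z = -26

The minimum is at (5, 7). Substituting into each constraint, equality holds for (2) and (3); the remaining constraints have slack.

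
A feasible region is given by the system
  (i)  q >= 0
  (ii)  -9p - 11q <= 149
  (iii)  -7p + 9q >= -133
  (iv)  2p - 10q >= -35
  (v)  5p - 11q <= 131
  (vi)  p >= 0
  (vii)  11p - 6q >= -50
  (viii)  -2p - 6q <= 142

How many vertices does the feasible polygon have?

Pairwise boundary intersections that survive every other constraint:
  (19, 0)
  (0, 0)
  (1645/52, 511/52)
  (0, 7/2)

4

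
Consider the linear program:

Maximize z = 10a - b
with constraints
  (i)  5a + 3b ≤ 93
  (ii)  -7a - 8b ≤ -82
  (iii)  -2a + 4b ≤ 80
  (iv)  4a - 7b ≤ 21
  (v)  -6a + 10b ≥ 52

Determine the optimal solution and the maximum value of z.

Vertices and z = 10a - b:
  (66/13, 293/13) → z = 367/13
  (387/34, 409/34) → z = 3461/34
  (-78/11, 181/11) → z = -961/11
  (202/59, 428/59) → z = 1592/59

At the optimal vertex, 5a + 3b = 93 and -6a + 10b = 52.
Solving simultaneously gives a = 387/34, b = 409/34.

a = 387/34, b = 409/34, maximum z = 3461/34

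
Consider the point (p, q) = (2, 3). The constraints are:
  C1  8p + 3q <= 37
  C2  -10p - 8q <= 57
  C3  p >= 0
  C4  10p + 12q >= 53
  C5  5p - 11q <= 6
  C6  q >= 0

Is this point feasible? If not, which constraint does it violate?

C1: 25 ≤ 37 ✓
C2: -44 ≤ 57 ✓
C3: 2 ≥ 0 ✓
C4: 56 ≥ 53 ✓
C5: -23 ≤ 6 ✓
C6: 3 ≥ 0 ✓

feasible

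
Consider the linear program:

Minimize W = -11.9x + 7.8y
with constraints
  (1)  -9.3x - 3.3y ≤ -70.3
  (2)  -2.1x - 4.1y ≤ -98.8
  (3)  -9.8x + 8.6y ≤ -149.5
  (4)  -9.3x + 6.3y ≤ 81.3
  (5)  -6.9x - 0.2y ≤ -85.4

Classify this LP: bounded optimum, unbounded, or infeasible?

unbounded

From the feasible point (11251/448, 11.234375), moving in the direction (4.1, -2.1) keeps every constraint satisfied while W decreases without bound.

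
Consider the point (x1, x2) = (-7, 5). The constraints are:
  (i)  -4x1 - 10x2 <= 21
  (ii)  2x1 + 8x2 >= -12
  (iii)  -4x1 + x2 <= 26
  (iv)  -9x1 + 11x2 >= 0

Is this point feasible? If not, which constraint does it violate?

not feasible — violates (iii)

Constraint (iii): -4x1 + x2 = 33, which is not ≤ 26. All other constraints are satisfied.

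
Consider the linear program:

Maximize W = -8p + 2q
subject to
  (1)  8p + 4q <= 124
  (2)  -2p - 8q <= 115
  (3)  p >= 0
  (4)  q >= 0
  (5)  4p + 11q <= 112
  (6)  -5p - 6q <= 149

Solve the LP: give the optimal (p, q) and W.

p = 0, q = 112/11, maximum W = 224/11

Corner points and W = -8p + 2q:
  (31/2, 0) → W = -124
  (229/18, 50/9) → W = -272/3
  (0, 0) → W = 0
  (0, 112/11) → W = 224/11

The optimum lies where p = 0 and 4p + 11q = 112.
Solving simultaneously gives p = 0, q = 112/11.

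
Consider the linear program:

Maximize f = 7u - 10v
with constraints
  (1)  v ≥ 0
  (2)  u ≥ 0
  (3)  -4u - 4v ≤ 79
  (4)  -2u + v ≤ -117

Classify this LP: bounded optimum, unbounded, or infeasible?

From the feasible point (117/2, 0), moving in the direction (1, 0) keeps every constraint satisfied while f increases without bound.

unbounded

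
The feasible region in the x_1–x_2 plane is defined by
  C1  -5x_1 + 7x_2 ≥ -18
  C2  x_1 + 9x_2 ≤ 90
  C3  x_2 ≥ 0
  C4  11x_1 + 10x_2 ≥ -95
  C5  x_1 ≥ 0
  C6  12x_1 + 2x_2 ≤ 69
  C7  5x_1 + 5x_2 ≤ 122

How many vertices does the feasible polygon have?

The feasible vertices (each the meet of two boundaries and inside every other half-plane) are:
  (18/5, 0)
  (519/94, 129/94)
  (0, 10)
  (441/106, 1011/106)
  (0, 0)

5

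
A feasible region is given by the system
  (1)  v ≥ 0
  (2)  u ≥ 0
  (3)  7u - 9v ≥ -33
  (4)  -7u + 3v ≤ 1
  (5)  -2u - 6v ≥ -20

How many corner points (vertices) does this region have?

4

Of the 10 pairwise boundary intersections, those satisfying every inequality are:
  (0, 0)
  (10, 0)
  (0, 1/3)
  (9/8, 71/24)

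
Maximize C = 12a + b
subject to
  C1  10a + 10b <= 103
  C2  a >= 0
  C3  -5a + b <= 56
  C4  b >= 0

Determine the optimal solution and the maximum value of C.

a = 103/10, b = 0, maximum C = 618/5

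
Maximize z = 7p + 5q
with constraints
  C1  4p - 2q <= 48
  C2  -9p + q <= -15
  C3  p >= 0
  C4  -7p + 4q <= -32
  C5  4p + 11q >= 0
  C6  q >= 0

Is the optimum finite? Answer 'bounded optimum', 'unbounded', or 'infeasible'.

Vertices and z = 7p + 5q:
  (64, 104) → z = 968
  (12, 0) → z = 84
  (32/7, 0) → z = 32
The feasible region has finitely many vertices and no improving ray; the maximum is 968 at (64, 104).

bounded optimum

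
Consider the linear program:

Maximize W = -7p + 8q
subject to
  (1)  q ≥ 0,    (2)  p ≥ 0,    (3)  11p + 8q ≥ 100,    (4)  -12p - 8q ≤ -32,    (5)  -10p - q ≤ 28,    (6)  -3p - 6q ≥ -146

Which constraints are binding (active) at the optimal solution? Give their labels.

(2) and (6)

Extreme points and W = -7p + 8q:
  (100/11, 0) → W = -700/11
  (146/3, 0) → W = -1022/3
  (0, 25/2) → W = 100
  (0, 73/3) → W = 584/3

The maximum is at (0, 73/3). Substituting into each constraint, equality holds for (2) and (6); the remaining constraints have slack.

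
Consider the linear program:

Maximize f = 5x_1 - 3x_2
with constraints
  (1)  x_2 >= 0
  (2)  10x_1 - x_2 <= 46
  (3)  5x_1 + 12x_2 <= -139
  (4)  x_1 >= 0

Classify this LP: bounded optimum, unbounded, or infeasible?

infeasible

The boundaries x_2 = 0 and 10x_1 - x_2 = 46 meet at (23/5, 0), but that point violates 5x_1 + 12x_2 ≤ -139. Every candidate vertex is excluded by some other constraint, so the feasible region is empty.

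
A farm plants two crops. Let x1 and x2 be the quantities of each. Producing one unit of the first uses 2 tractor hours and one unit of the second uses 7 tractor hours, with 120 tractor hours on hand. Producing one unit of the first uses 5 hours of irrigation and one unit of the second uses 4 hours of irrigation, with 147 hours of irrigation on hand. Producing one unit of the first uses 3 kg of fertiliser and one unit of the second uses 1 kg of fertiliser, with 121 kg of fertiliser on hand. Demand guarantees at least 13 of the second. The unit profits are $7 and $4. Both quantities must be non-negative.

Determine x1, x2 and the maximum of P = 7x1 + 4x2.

x1 = 29/2, x2 = 13, maximum P = 307/2

Extreme points and P = 7x1 + 4x2:
  (0, 120/7) → P = 480/7
  (0, 13) → P = 52
  (29/2, 13) → P = 307/2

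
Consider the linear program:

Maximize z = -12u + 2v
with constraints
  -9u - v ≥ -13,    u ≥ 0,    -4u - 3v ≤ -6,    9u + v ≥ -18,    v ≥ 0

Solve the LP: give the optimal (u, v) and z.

u = 0, v = 13, maximum z = 26

Vertices and z = -12u + 2v:
  (0, 13) → z = 26
  (33/23, 2/23) → z = -392/23
  (0, 2) → z = 4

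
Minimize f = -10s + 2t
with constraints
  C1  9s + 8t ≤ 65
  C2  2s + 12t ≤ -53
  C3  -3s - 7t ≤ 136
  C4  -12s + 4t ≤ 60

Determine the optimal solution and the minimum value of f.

s = 1543/39, t = -473/13, minimum f = -18268/39

Extreme points and f = -10s + 2t:
  (301/23, -607/92) → f = -6627/46
  (1543/39, -473/13) → f = -18268/39
  (-233/38, -129/38) → f = 1036/19
  (-241/24, -121/8) → f = 421/6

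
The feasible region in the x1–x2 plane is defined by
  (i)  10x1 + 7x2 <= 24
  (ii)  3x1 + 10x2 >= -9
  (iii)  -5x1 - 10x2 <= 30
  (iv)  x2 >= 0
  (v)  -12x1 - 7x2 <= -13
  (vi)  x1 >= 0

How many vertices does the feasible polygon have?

Intersecting each pair of boundary lines and keeping only the points that satisfy every inequality leaves:
  (12/5, 0)
  (0, 24/7)
  (13/12, 0)
  (0, 13/7)

4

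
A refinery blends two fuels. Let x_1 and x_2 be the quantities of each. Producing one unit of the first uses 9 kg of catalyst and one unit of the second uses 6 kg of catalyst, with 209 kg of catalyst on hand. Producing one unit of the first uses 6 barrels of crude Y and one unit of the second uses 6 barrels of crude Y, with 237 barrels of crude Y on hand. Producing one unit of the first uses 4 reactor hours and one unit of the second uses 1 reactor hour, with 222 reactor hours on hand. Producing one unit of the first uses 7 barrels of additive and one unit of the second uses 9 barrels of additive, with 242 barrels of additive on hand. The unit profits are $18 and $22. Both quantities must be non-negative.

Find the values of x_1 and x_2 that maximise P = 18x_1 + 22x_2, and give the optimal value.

x_1 = 11, x_2 = 55/3, maximum P = 1804/3

Vertices and P = 18x_1 + 22x_2:
  (0, 0) → P = 0
  (0, 242/9) → P = 5324/9
  (209/9, 0) → P = 418
  (11, 55/3) → P = 1804/3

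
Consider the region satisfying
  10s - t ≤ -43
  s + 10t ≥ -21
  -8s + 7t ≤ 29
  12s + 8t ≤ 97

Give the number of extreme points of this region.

Of the 6 pairwise boundary intersections, those satisfying every inequality are:
  (-451/101, -167/101)
  (-136/31, -27/31)
  (-437/87, -139/87)

3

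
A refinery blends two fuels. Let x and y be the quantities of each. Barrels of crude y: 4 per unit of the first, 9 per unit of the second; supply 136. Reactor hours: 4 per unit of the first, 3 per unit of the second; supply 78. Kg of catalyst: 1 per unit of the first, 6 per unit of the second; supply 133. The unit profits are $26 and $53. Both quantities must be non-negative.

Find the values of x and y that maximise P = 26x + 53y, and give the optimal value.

x = 49/4, y = 29/3, maximum P = 4985/6

Vertices and P = 26x + 53y:
  (0, 0) → P = 0
  (0, 136/9) → P = 7208/9
  (39/2, 0) → P = 507
  (49/4, 29/3) → P = 4985/6

At the optimal vertex, 4x + 9y = 136 and 4x + 3y = 78.
Solving simultaneously gives x = 49/4, y = 29/3.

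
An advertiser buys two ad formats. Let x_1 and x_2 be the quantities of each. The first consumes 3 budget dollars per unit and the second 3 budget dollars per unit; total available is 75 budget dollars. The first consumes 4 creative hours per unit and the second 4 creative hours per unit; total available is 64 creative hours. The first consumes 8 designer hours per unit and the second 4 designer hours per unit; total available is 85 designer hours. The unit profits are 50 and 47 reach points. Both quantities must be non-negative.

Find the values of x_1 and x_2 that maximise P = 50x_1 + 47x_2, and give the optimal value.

x_1 = 21/4, x_2 = 43/4, maximum P = 3071/4

Corner points and P = 50x_1 + 47x_2:
  (0, 0) → P = 0
  (0, 16) → P = 752
  (85/8, 0) → P = 2125/4
  (21/4, 43/4) → P = 3071/4

At the optimal vertex, 4x_1 + 4x_2 = 64 and 8x_1 + 4x_2 = 85.
Solving simultaneously gives x_1 = 21/4, x_2 = 43/4.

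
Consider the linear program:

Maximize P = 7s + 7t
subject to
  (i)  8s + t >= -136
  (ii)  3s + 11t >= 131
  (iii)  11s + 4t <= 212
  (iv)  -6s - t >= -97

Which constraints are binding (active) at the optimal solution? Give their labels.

(i) and (iii)

Extreme points and P = 7s + 7t:
  (-1627/85, 1456/85) → P = -1197/85
  (-36, 152) → P = 812
  (104/7, 55/7) → P = 159
  (176/13, 205/13) → P = 2667/13

The maximum is at (-36, 152). Substituting into each constraint, equality holds for (i) and (iii); the remaining constraints have slack.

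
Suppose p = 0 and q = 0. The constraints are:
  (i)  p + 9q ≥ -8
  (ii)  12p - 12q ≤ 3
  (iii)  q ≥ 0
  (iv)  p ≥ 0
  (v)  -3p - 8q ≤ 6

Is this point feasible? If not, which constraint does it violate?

(i): 0 ≥ -8 ✓
(ii): 0 ≤ 3 ✓
(iii): 0 ≥ 0 ✓
(iv): 0 ≥ 0 ✓
(v): 0 ≤ 6 ✓

feasible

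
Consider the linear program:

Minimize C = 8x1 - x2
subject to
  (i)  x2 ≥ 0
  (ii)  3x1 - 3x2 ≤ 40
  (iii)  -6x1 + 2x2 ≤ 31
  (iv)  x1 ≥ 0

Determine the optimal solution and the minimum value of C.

Extreme points and C = 8x1 - x2:
  (40/3, 0) → C = 320/3
  (0, 0) → C = 0
  (0, 31/2) → C = -31/2
The feasible region is unbounded (it extends along (1, 1), (1, 3)), but C strictly increases along every unbounded feasible direction, so there is no improving ray and the minimum is attained at a vertex.

The optimum lies where -6x1 + 2x2 = 31 and x1 = 0.
Solving simultaneously gives x1 = 0, x2 = 31/2.

x1 = 0, x2 = 31/2, minimum C = -31/2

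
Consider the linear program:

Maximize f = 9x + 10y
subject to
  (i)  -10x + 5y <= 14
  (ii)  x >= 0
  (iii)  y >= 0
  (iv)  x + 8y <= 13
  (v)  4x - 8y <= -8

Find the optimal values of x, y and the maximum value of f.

Vertices and f = 9x + 10y:
  (0, 13/8) → f = 65/4
  (0, 1) → f = 10
  (1, 3/2) → f = 24

At the optimal vertex, x + 8y = 13 and 4x - 8y = -8.
Solving simultaneously gives x = 1, y = 3/2.

x = 1, y = 3/2, maximum f = 24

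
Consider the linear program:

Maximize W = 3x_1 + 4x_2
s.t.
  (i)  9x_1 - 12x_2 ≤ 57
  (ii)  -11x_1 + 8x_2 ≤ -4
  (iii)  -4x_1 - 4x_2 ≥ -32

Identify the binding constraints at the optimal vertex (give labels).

Extreme points and W = 3x_1 + 4x_2:
  (-34/5, -197/20) → W = -299/5
  (51/7, 5/7) → W = 173/7
  (68/19, 84/19) → W = 540/19

The maximum is at (68/19, 84/19). Substituting into each constraint, equality holds for (ii) and (iii); the remaining constraints have slack.

(ii) and (iii)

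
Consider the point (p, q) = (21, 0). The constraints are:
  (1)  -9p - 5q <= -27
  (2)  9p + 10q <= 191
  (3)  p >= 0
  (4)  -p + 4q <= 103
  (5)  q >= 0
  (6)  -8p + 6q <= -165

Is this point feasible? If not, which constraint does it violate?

feasible

(1): -189 ≤ -27 ✓
(2): 189 ≤ 191 ✓
(3): 21 ≥ 0 ✓
(4): -21 ≤ 103 ✓
(5): 0 ≥ 0 ✓
(6): -168 ≤ -165 ✓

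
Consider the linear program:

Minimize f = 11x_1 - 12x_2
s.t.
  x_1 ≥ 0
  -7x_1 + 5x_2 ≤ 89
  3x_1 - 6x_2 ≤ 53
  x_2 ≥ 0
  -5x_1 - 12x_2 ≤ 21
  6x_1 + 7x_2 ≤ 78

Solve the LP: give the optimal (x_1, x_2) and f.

x_1 = 0, x_2 = 78/7, minimum f = -936/7

Vertices and f = 11x_1 - 12x_2:
  (0, 0) → f = 0
  (0, 78/7) → f = -936/7
  (13, 0) → f = 143

The optimum lies where x_1 = 0 and 6x_1 + 7x_2 = 78.
Solving simultaneously gives x_1 = 0, x_2 = 78/7.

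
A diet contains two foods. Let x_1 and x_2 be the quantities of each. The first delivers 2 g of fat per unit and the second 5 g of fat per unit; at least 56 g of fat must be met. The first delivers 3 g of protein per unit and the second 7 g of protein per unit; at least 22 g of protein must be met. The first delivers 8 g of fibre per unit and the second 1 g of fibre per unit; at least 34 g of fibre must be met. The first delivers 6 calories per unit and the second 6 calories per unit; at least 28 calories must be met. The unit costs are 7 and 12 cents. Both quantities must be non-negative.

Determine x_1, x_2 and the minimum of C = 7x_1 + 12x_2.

x_1 = 3, x_2 = 10, minimum C = 141

Extreme points and C = 7x_1 + 12x_2:
  (0, 34) → C = 408
  (28, 0) → C = 196
  (3, 10) → C = 141
The feasible region is unbounded (it extends along (0, 1), (1, 0)), but C strictly increases along every unbounded feasible direction, so there is no improving ray and the minimum is attained at a vertex.

The binding constraints are 2x_1 + 5x_2 = 56 and 8x_1 + x_2 = 34.
Solving simultaneously gives x_1 = 3, x_2 = 10.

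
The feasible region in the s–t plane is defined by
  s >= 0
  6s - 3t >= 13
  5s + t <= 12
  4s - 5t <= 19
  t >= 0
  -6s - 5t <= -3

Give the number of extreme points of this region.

The feasible vertices (each the meet of two boundaries and inside every other half-plane) are:
  (7/3, 1/3)
  (13/6, 0)
  (12/5, 0)

3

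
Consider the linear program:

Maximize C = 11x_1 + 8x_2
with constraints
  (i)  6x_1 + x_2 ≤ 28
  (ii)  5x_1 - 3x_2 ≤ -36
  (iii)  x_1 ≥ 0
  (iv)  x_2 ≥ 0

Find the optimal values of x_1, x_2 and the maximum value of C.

Feasible corners and C = 11x_1 + 8x_2:
  (48/23, 356/23) → C = 3376/23
  (0, 28) → C = 224
  (0, 12) → C = 96

The binding constraints are 6x_1 + x_2 = 28 and x_1 = 0.
Solving simultaneously gives x_1 = 0, x_2 = 28.

x_1 = 0, x_2 = 28, maximum C = 224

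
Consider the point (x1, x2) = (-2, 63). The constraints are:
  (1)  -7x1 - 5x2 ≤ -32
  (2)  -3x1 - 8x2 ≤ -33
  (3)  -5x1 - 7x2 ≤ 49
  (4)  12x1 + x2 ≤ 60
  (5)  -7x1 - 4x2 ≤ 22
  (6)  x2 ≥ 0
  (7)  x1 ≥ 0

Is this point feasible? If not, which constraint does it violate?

not feasible — violates (7)

Constraint (7): x1 = -2, which is not ≥ 0. All other constraints are satisfied.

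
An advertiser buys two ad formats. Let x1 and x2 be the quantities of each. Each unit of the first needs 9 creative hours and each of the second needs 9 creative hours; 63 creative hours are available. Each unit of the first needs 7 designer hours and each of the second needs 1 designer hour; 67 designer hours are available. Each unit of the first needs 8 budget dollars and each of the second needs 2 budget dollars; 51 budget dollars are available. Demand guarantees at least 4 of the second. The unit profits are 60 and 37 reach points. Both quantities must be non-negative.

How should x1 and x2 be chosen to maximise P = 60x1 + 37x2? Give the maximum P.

Corner points and P = 60x1 + 37x2:
  (0, 7) → P = 259
  (0, 4) → P = 148
  (3, 4) → P = 328

x1 = 3, x2 = 4, maximum P = 328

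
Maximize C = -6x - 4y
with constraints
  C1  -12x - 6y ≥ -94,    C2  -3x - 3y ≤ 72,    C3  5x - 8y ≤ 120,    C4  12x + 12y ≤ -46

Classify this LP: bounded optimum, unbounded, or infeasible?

From the feasible point (-72/13, -240/13), moving in the direction (-12, 12) keeps every constraint satisfied while C increases without bound.

unbounded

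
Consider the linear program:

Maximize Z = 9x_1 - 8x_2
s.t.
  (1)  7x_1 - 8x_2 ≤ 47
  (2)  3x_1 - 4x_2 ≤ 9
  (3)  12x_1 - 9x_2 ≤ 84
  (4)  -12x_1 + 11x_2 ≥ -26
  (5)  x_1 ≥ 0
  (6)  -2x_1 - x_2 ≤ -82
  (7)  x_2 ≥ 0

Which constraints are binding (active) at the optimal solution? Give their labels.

Corner points and Z = 9x_1 - 8x_2:
  (115/4, 29) → Z = 107/4
  (464/17, 466/17) → Z = 448/17
  (0, 82) → Z = -656
The feasible region is unbounded (it extends along (0, 1), (3, 4)), but Z strictly decreases along every unbounded feasible direction, so there is no improving ray and the maximum is attained at a vertex.

The maximum is at (115/4, 29). Substituting into each constraint, equality holds for (3) and (4); the remaining constraints have slack.

(3) and (4)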